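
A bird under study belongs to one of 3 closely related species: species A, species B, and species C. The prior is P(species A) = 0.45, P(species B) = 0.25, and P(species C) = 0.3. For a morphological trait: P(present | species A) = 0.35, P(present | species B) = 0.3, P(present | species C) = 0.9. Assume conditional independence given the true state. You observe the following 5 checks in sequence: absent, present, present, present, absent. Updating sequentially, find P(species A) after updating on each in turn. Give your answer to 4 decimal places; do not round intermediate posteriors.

After 'absent': normaliser = 0.65·0.4500 + 0.7·0.2500 + 0.1·0.3000; P(species A) ≈ 0.5879, P(species B) ≈ 0.3518, P(species C) ≈ 0.0603
After 'present': normaliser = 0.35·0.5879 + 0.3·0.3518 + 0.9·0.0603; P(species A) ≈ 0.5629, P(species B) ≈ 0.2887, P(species C) ≈ 0.1485
After 'present': normaliser = 0.35·0.5629 + 0.3·0.2887 + 0.9·0.1485; P(species A) ≈ 0.4722, P(species B) ≈ 0.2076, P(species C) ≈ 0.3202
After 'present': normaliser = 0.35·0.4722 + 0.3·0.2076 + 0.9·0.3202; P(species A) ≈ 0.3204, P(species B) ≈ 0.1207, P(species C) ≈ 0.5588
After 'absent': normaliser = 0.65·0.3204 + 0.7·0.1207 + 0.1·0.5588; P(species A) ≈ 0.5974, P(species B) ≈ 0.2424, P(species C) ≈ 0.1603

0.5974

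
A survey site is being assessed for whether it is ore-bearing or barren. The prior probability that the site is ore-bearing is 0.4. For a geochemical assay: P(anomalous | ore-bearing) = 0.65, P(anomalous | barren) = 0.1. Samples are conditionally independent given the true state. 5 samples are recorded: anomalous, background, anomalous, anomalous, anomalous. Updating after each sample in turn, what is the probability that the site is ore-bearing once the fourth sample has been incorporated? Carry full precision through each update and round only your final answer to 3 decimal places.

0.986

After 'anomalous': P(ore) = 0.65·0.4000 / (0.65·0.4000 + 0.1·0.6000) ≈ 0.8125
After 'background': P(ore) = 0.35·0.8125 / (0.35·0.8125 + 0.9·0.1875) ≈ 0.6276
After 'anomalous': P(ore) = 0.65·0.6276 / (0.65·0.6276 + 0.1·0.3724) ≈ 0.9163
After 'anomalous': P(ore) = 0.65·0.9163 / (0.65·0.9163 + 0.1·0.0837) ≈ 0.9861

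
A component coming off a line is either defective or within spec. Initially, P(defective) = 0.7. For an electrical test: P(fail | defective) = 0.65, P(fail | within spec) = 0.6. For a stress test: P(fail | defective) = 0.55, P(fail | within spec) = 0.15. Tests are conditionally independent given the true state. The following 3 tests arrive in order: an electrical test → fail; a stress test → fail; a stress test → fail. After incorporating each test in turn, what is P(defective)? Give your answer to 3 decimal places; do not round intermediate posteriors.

0.971

After an electrical test='fail': P(defective) = 0.65·0.7000 / (0.65·0.7000 + 0.6·0.3000) ≈ 0.7165
After a stress test='fail': P(defective) = 0.55·0.7165 / (0.55·0.7165 + 0.15·0.2835) ≈ 0.9026
After a stress test='fail': P(defective) = 0.55·0.9026 / (0.55·0.9026 + 0.15·0.0974) ≈ 0.9714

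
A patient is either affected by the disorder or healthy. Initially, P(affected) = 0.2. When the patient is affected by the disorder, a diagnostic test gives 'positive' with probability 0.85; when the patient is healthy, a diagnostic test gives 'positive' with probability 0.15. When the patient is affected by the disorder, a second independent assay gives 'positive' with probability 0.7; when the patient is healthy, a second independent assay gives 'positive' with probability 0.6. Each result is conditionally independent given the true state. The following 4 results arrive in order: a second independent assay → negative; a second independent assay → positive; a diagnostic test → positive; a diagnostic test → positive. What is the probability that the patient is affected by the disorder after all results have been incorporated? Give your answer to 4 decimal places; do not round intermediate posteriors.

0.8754

After a second independent assay='negative': P(affected) = 0.3·0.2000 / (0.3·0.2000 + 0.4·0.8000) ≈ 0.1579
After a second independent assay='positive': P(affected) = 0.7·0.1579 / (0.7·0.1579 + 0.6·0.8421) ≈ 0.1795
After a diagnostic test='positive': P(affected) = 0.85·0.1795 / (0.85·0.1795 + 0.15·0.8205) ≈ 0.5535
After a diagnostic test='positive': P(affected) = 0.85·0.5535 / (0.85·0.5535 + 0.15·0.4465) ≈ 0.8754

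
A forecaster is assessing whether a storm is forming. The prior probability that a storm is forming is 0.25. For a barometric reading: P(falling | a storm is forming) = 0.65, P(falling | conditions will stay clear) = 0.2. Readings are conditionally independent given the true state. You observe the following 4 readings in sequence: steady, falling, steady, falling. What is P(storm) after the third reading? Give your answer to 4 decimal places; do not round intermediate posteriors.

Apply Bayes' rule sequentially, carrying P(storm) forward.
After 'steady': P(storm) = 0.35·0.2500 / (0.35·0.2500 + 0.8·0.7500) ≈ 0.1273
After 'falling': P(storm) = 0.65·0.1273 / (0.65·0.1273 + 0.2·0.8727) ≈ 0.3216
After 'steady': P(storm) = 0.35·0.3216 / (0.35·0.3216 + 0.8·0.6784) ≈ 0.1717

0.1717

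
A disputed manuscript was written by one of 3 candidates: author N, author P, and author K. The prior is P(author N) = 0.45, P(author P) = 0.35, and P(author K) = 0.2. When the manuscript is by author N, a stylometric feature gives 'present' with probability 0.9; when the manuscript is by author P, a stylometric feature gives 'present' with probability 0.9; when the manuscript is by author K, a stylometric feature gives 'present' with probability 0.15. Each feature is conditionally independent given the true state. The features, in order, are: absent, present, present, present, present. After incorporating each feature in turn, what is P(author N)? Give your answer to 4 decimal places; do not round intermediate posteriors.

Each posterior becomes the prior for the next update.
After 'absent': normaliser = 0.1·0.4500 + 0.1·0.3500 + 0.85·0.2000; P(author N) ≈ 0.1800, P(author P) ≈ 0.1400, P(author K) ≈ 0.6800
After 'present': normaliser = 0.9·0.1800 + 0.9·0.1400 + 0.15·0.6800; P(author N) ≈ 0.4154, P(author P) ≈ 0.3231, P(author K) ≈ 0.2615
After 'present': normaliser = 0.9·0.4154 + 0.9·0.3231 + 0.15·0.2615; P(author N) ≈ 0.5311, P(author P) ≈ 0.4131, P(author K) ≈ 0.0557
After 'present': normaliser = 0.9·0.5311 + 0.9·0.4131 + 0.15·0.0557; P(author N) ≈ 0.5570, P(author P) ≈ 0.4332, P(author K) ≈ 0.0097
After 'present': normaliser = 0.9·0.5570 + 0.9·0.4332 + 0.15·0.0097; P(author N) ≈ 0.5616, P(author P) ≈ 0.4368, P(author K) ≈ 0.0016

0.5616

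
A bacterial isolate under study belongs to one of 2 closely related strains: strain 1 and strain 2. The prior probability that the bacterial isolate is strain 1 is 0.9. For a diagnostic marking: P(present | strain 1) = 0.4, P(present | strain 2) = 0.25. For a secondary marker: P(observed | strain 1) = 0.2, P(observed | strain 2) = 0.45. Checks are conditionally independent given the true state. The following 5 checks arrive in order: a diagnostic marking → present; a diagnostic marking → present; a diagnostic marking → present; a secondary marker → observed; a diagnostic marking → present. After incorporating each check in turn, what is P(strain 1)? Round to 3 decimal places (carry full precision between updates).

Each posterior becomes the prior for the next update.
After a diagnostic marking='present': P(strain 1) = 0.4·0.9000 / (0.4·0.9000 + 0.25·0.1000) ≈ 0.9351
After a diagnostic marking='present': P(strain 1) = 0.4·0.9351 / (0.4·0.9351 + 0.25·0.0649) ≈ 0.9584
After a diagnostic marking='present': P(strain 1) = 0.4·0.9584 / (0.4·0.9584 + 0.25·0.0416) ≈ 0.9736
After a secondary marker='observed': P(strain 1) = 0.2·0.9736 / (0.2·0.9736 + 0.45·0.0264) ≈ 0.9425
After a diagnostic marking='present': P(strain 1) = 0.4·0.9425 / (0.4·0.9425 + 0.25·0.0575) ≈ 0.9633

0.963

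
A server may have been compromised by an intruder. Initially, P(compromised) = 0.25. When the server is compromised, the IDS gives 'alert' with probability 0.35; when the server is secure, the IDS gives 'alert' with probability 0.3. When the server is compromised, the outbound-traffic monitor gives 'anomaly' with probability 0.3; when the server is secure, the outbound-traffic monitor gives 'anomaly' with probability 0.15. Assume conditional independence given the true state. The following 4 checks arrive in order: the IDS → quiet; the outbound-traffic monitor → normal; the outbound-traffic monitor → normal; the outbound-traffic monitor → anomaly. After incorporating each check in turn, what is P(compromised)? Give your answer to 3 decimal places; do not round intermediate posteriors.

After the IDS='quiet': P(compromised) = 0.65·0.2500 / (0.65·0.2500 + 0.7·0.7500) ≈ 0.2364
After the outbound-traffic monitor='normal': P(compromised) = 0.7·0.2364 / (0.7·0.2364 + 0.85·0.7636) ≈ 0.2031
After the outbound-traffic monitor='normal': P(compromised) = 0.7·0.2031 / (0.7·0.2031 + 0.85·0.7969) ≈ 0.1735
After the outbound-traffic monitor='anomaly': P(compromised) = 0.3·0.1735 / (0.3·0.1735 + 0.15·0.8265) ≈ 0.2957

0.296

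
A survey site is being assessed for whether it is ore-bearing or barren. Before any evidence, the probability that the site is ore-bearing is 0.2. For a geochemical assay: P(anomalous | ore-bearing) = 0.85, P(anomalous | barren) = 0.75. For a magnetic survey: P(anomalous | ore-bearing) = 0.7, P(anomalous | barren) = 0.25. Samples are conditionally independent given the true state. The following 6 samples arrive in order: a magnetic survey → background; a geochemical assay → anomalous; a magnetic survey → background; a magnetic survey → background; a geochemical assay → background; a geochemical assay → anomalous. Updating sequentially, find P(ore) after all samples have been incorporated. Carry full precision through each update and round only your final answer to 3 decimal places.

Apply Bayes' rule sequentially, carrying P(ore) forward.
After a magnetic survey='background': P(ore) = 0.3·0.2000 / (0.3·0.2000 + 0.75·0.8000) ≈ 0.0909
After a geochemical assay='anomalous': P(ore) = 0.85·0.0909 / (0.85·0.0909 + 0.75·0.9091) ≈ 0.1018
After a magnetic survey='background': P(ore) = 0.3·0.1018 / (0.3·0.1018 + 0.75·0.8982) ≈ 0.0434
After a magnetic survey='background': P(ore) = 0.3·0.0434 / (0.3·0.0434 + 0.75·0.9566) ≈ 0.0178
After a geochemical assay='background': P(ore) = 0.15·0.0178 / (0.15·0.0178 + 0.25·0.9822) ≈ 0.0108
After a geochemical assay='anomalous': P(ore) = 0.85·0.0108 / (0.85·0.0108 + 0.75·0.9892) ≈ 0.0122

0.012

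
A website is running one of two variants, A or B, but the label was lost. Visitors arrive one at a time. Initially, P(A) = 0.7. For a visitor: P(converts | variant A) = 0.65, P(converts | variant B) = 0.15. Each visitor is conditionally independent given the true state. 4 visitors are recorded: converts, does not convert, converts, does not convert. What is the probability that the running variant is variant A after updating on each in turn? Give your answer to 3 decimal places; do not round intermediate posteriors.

Each posterior becomes the prior for the next update.
After 'converts': P(A) = 0.65·0.7000 / (0.65·0.7000 + 0.15·0.3000) ≈ 0.9100
After 'does not convert': P(A) = 0.35·0.9100 / (0.35·0.9100 + 0.85·0.0900) ≈ 0.8063
After 'converts': P(A) = 0.65·0.8063 / (0.65·0.8063 + 0.15·0.1937) ≈ 0.9475
After 'does not convert': P(A) = 0.35·0.9475 / (0.35·0.9475 + 0.85·0.0525) ≈ 0.8814

0.881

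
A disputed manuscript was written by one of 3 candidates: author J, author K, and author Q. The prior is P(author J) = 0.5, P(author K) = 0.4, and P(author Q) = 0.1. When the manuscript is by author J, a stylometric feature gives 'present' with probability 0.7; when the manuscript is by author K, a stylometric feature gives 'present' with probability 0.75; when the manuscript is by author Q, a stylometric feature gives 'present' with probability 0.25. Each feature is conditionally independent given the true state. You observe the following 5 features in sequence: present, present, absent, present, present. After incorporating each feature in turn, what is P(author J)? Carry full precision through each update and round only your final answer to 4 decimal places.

0.5300

After 'present': normaliser = 0.7·0.5000 + 0.75·0.4000 + 0.25·0.1000; P(author J) ≈ 0.5185, P(author K) ≈ 0.4444, P(author Q) ≈ 0.0370
After 'present': normaliser = 0.7·0.5185 + 0.75·0.4444 + 0.25·0.0370; P(author J) ≈ 0.5144, P(author K) ≈ 0.4724, P(author Q) ≈ 0.0131
After 'absent': normaliser = 0.3·0.5144 + 0.25·0.4724 + 0.75·0.0131; P(author J) ≈ 0.5467, P(author K) ≈ 0.4184, P(author Q) ≈ 0.0349
After 'present': normaliser = 0.7·0.5467 + 0.75·0.4184 + 0.25·0.0349; P(author J) ≈ 0.5427, P(author K) ≈ 0.4450, P(author Q) ≈ 0.0124
After 'present': normaliser = 0.7·0.5427 + 0.75·0.4450 + 0.25·0.0124; P(author J) ≈ 0.5300, P(author K) ≈ 0.4657, P(author Q) ≈ 0.0043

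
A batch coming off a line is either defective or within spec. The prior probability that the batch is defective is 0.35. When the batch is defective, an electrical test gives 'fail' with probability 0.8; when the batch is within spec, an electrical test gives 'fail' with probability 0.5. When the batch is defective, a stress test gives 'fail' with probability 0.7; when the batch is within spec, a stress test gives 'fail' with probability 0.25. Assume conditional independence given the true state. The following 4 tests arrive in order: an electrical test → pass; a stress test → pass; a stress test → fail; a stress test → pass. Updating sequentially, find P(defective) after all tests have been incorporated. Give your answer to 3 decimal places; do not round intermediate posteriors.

Each posterior becomes the prior for the next update.
After an electrical test='pass': P(defective) = 0.2·0.3500 / (0.2·0.3500 + 0.5·0.6500) ≈ 0.1772
After a stress test='pass': P(defective) = 0.3·0.1772 / (0.3·0.1772 + 0.75·0.8228) ≈ 0.0793
After a stress test='fail': P(defective) = 0.7·0.0793 / (0.7·0.0793 + 0.25·0.9207) ≈ 0.1943
After a stress test='pass': P(defective) = 0.3·0.1943 / (0.3·0.1943 + 0.75·0.8057) ≈ 0.0880

0.088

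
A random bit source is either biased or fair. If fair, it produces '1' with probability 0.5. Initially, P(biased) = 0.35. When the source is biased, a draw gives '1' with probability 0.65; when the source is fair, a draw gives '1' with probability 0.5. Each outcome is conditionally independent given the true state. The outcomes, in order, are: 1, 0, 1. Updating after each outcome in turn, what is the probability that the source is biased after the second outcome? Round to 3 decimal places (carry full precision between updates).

0.329

Each posterior becomes the prior for the next update.
After '1': P(biased) = 0.65·0.3500 / (0.65·0.3500 + 0.5·0.6500) ≈ 0.4118
After '0': P(biased) = 0.35·0.4118 / (0.35·0.4118 + 0.5·0.5882) ≈ 0.3289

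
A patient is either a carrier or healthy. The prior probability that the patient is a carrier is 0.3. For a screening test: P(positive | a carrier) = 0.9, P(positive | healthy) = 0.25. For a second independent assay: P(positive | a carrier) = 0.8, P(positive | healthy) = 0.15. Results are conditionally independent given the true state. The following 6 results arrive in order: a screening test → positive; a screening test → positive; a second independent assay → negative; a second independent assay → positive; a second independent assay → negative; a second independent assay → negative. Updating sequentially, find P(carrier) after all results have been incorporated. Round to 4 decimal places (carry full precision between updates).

0.2784

After a screening test='positive': P(carrier) = 0.9·0.3000 / (0.9·0.3000 + 0.25·0.7000) ≈ 0.6067
After a screening test='positive': P(carrier) = 0.9·0.6067 / (0.9·0.6067 + 0.25·0.3933) ≈ 0.8474
After a second independent assay='negative': P(carrier) = 0.2·0.8474 / (0.2·0.8474 + 0.85·0.1526) ≈ 0.5665
After a second independent assay='positive': P(carrier) = 0.8·0.5665 / (0.8·0.5665 + 0.15·0.4335) ≈ 0.8745
After a second independent assay='negative': P(carrier) = 0.2·0.8745 / (0.2·0.8745 + 0.85·0.1255) ≈ 0.6212
After a second independent assay='negative': P(carrier) = 0.2·0.6212 / (0.2·0.6212 + 0.85·0.3788) ≈ 0.2784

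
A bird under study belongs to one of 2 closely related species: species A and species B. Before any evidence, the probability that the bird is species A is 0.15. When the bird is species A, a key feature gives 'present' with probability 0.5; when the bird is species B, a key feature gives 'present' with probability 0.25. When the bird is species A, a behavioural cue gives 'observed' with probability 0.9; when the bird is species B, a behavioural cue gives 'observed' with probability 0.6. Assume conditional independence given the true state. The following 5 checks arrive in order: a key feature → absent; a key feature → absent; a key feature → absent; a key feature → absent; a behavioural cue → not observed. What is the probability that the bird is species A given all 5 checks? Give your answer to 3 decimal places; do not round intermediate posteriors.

After a key feature='absent': P(species A) = 0.5·0.1500 / (0.5·0.1500 + 0.75·0.8500) ≈ 0.1053
After a key feature='absent': P(species A) = 0.5·0.1053 / (0.5·0.1053 + 0.75·0.8947) ≈ 0.0727
After a key feature='absent': P(species A) = 0.5·0.0727 / (0.5·0.0727 + 0.75·0.9273) ≈ 0.0497
After a key feature='absent': P(species A) = 0.5·0.0497 / (0.5·0.0497 + 0.75·0.9503) ≈ 0.0337
After a behavioural cue='not observed': P(species A) = 0.1·0.0337 / (0.1·0.0337 + 0.4·0.9663) ≈ 0.0086

0.009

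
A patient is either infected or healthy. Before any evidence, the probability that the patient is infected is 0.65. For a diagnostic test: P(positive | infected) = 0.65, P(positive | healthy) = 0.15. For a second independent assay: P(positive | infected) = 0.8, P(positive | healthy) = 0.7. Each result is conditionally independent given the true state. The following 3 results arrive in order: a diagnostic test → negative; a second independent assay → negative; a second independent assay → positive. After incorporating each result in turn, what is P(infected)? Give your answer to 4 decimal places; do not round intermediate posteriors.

0.3681

Each posterior becomes the prior for the next update.
After a diagnostic test='negative': P(infected) = 0.35·0.6500 / (0.35·0.6500 + 0.85·0.3500) ≈ 0.4333
After a second independent assay='negative': P(infected) = 0.2·0.4333 / (0.2·0.4333 + 0.3·0.5667) ≈ 0.3377
After a second independent assay='positive': P(infected) = 0.8·0.3377 / (0.8·0.3377 + 0.7·0.6623) ≈ 0.3681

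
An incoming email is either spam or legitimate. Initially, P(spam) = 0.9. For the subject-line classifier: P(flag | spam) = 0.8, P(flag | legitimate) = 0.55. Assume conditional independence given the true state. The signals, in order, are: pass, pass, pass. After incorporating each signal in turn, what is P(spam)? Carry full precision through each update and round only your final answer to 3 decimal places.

After 'pass': P(spam) = 0.2·0.9000 / (0.2·0.9000 + 0.45·0.1000) ≈ 0.8000
After 'pass': P(spam) = 0.2·0.8000 / (0.2·0.8000 + 0.45·0.2000) ≈ 0.6400
After 'pass': P(spam) = 0.2·0.6400 / (0.2·0.6400 + 0.45·0.3600) ≈ 0.4414

0.441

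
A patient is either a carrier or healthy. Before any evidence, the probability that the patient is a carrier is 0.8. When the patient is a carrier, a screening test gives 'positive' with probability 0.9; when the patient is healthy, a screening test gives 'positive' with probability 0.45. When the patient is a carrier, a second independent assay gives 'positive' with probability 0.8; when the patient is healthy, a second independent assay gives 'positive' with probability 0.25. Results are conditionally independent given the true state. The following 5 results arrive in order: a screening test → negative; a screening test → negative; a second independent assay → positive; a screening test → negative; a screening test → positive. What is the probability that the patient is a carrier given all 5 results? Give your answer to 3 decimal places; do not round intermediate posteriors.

0.133

After a screening test='negative': P(carrier) = 0.1·0.8000 / (0.1·0.8000 + 0.55·0.2000) ≈ 0.4211
After a screening test='negative': P(carrier) = 0.1·0.4211 / (0.1·0.4211 + 0.55·0.5789) ≈ 0.1168
After a second independent assay='positive': P(carrier) = 0.8·0.1168 / (0.8·0.1168 + 0.25·0.8832) ≈ 0.2973
After a screening test='negative': P(carrier) = 0.1·0.2973 / (0.1·0.2973 + 0.55·0.7027) ≈ 0.0714
After a screening test='positive': P(carrier) = 0.9·0.0714 / (0.9·0.0714 + 0.45·0.9286) ≈ 0.1334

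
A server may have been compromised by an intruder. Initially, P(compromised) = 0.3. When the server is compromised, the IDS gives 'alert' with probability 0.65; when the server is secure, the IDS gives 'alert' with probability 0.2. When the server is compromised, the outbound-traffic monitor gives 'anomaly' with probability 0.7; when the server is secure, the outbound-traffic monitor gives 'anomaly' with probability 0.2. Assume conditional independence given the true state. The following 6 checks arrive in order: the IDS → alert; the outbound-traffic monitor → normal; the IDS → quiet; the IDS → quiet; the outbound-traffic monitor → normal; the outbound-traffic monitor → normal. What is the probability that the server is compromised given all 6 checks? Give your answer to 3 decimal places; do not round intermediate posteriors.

0.014

After the IDS='alert': P(compromised) = 0.65·0.3000 / (0.65·0.3000 + 0.2·0.7000) ≈ 0.5821
After the outbound-traffic monitor='normal': P(compromised) = 0.3·0.5821 / (0.3·0.5821 + 0.8·0.4179) ≈ 0.3431
After the IDS='quiet': P(compromised) = 0.35·0.3431 / (0.35·0.3431 + 0.8·0.6569) ≈ 0.1860
After the IDS='quiet': P(compromised) = 0.35·0.1860 / (0.35·0.1860 + 0.8·0.8140) ≈ 0.0909
After the outbound-traffic monitor='normal': P(compromised) = 0.3·0.0909 / (0.3·0.0909 + 0.8·0.9091) ≈ 0.0361
After the outbound-traffic monitor='normal': P(compromised) = 0.3·0.0361 / (0.3·0.0361 + 0.8·0.9639) ≈ 0.0139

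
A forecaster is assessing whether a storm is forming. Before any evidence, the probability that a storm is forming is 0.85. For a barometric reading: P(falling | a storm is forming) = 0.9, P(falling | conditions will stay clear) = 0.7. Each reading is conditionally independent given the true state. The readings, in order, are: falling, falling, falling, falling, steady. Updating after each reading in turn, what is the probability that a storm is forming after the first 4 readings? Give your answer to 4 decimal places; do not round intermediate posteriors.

0.9393

After 'falling': P(storm) = 0.9·0.8500 / (0.9·0.8500 + 0.7·0.1500) ≈ 0.8793
After 'falling': P(storm) = 0.9·0.8793 / (0.9·0.8793 + 0.7·0.1207) ≈ 0.9035
After 'falling': P(storm) = 0.9·0.9035 / (0.9·0.9035 + 0.7·0.0965) ≈ 0.9233
After 'falling': P(storm) = 0.9·0.9233 / (0.9·0.9233 + 0.7·0.0767) ≈ 0.9393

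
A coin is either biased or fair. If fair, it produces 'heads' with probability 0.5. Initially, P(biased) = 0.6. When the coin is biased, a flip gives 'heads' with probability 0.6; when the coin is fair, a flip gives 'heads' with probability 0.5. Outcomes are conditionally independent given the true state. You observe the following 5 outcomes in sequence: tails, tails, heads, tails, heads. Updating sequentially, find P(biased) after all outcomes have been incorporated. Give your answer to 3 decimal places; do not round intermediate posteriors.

0.525

Each posterior becomes the prior for the next update.
After 'tails': P(biased) = 0.4·0.6000 / (0.4·0.6000 + 0.5·0.4000) ≈ 0.5455
After 'tails': P(biased) = 0.4·0.5455 / (0.4·0.5455 + 0.5·0.4545) ≈ 0.4898
After 'heads': P(biased) = 0.6·0.4898 / (0.6·0.4898 + 0.5·0.5102) ≈ 0.5353
After 'tails': P(biased) = 0.4·0.5353 / (0.4·0.5353 + 0.5·0.4647) ≈ 0.4796
After 'heads': P(biased) = 0.6·0.4796 / (0.6·0.4796 + 0.5·0.5204) ≈ 0.5251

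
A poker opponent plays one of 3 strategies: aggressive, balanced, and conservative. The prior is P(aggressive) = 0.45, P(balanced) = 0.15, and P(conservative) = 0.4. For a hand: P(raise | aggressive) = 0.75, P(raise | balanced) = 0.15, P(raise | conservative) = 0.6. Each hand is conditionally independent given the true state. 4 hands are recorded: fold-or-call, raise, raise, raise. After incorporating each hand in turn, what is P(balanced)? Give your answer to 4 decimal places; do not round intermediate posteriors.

0.0052

After 'fold-or-call': normaliser = 0.25·0.4500 + 0.85·0.1500 + 0.4·0.4000; P(aggressive) ≈ 0.2812, P(balanced) ≈ 0.3187, P(conservative) ≈ 0.4000
After 'raise': normaliser = 0.75·0.2812 + 0.15·0.3187 + 0.6·0.4000; P(aggressive) ≈ 0.4229, P(balanced) ≈ 0.0959, P(conservative) ≈ 0.4812
After 'raise': normaliser = 0.75·0.4229 + 0.15·0.0959 + 0.6·0.4812; P(aggressive) ≈ 0.5114, P(balanced) ≈ 0.0232, P(conservative) ≈ 0.4655
After 'raise': normaliser = 0.75·0.5114 + 0.15·0.0232 + 0.6·0.4655; P(aggressive) ≈ 0.5756, P(balanced) ≈ 0.0052, P(conservative) ≈ 0.4192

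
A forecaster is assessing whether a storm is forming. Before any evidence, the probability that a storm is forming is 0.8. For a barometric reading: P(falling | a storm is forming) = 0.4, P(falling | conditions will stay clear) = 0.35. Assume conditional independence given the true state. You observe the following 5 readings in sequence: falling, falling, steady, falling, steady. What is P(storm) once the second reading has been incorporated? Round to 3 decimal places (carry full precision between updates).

After 'falling': P(storm) = 0.4·0.8000 / (0.4·0.8000 + 0.35·0.2000) ≈ 0.8205
After 'falling': P(storm) = 0.4·0.8205 / (0.4·0.8205 + 0.35·0.1795) ≈ 0.8393

0.839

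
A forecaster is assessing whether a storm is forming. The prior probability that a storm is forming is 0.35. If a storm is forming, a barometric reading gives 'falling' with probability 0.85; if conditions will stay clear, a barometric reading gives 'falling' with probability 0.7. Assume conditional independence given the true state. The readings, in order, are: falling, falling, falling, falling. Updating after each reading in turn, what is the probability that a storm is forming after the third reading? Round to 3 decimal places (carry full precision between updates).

Apply Bayes' rule sequentially, carrying P(storm) forward.
After 'falling': P(storm) = 0.85·0.3500 / (0.85·0.3500 + 0.7·0.6500) ≈ 0.3953
After 'falling': P(storm) = 0.85·0.3953 / (0.85·0.3953 + 0.7·0.6047) ≈ 0.4426
After 'falling': P(storm) = 0.85·0.4426 / (0.85·0.4426 + 0.7·0.5574) ≈ 0.4909

0.491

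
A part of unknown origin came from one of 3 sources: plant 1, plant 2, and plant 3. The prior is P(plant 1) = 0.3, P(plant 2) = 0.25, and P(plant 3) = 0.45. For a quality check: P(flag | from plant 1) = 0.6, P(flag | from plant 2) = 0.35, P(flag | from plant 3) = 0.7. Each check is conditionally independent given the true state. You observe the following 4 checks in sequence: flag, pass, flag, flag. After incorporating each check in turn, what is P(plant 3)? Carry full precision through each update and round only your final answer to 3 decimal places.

After 'flag': normaliser = 0.6·0.3000 + 0.35·0.2500 + 0.7·0.4500; P(plant 1) ≈ 0.3090, P(plant 2) ≈ 0.1502, P(plant 3) ≈ 0.5408
After 'pass': normaliser = 0.4·0.3090 + 0.65·0.1502 + 0.3·0.5408; P(plant 1) ≈ 0.3223, P(plant 2) ≈ 0.2546, P(plant 3) ≈ 0.4231
After 'flag': normaliser = 0.6·0.3223 + 0.35·0.2546 + 0.7·0.4231; P(plant 1) ≈ 0.3342, P(plant 2) ≈ 0.1540, P(plant 3) ≈ 0.5118
After 'flag': normaliser = 0.6·0.3342 + 0.35·0.1540 + 0.7·0.5118; P(plant 1) ≈ 0.3273, P(plant 2) ≈ 0.0880, P(plant 3) ≈ 0.5847

0.585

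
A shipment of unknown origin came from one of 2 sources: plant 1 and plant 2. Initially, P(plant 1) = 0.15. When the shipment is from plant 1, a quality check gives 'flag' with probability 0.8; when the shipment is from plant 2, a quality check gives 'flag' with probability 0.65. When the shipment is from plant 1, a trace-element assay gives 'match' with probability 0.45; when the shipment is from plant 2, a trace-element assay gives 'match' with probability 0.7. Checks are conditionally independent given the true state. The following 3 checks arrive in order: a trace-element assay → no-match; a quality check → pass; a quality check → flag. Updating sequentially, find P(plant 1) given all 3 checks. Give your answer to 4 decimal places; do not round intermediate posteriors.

0.1854

After a trace-element assay='no-match': P(plant 1) = 0.55·0.1500 / (0.55·0.1500 + 0.3·0.8500) ≈ 0.2444
After a quality check='pass': P(plant 1) = 0.2·0.2444 / (0.2·0.2444 + 0.35·0.7556) ≈ 0.1560
After a quality check='flag': P(plant 1) = 0.8·0.1560 / (0.8·0.1560 + 0.65·0.8440) ≈ 0.1854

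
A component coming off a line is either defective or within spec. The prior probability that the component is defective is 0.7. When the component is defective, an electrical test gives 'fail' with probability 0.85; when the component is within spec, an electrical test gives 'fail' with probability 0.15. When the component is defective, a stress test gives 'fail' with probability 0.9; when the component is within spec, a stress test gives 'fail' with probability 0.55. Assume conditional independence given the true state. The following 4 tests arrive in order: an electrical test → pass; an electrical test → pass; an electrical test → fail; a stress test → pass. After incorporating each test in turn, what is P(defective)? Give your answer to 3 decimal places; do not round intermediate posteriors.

After an electrical test='pass': P(defective) = 0.15·0.7000 / (0.15·0.7000 + 0.85·0.3000) ≈ 0.2917
After an electrical test='pass': P(defective) = 0.15·0.2917 / (0.15·0.2917 + 0.85·0.7083) ≈ 0.0677
After an electrical test='fail': P(defective) = 0.85·0.0677 / (0.85·0.0677 + 0.15·0.9323) ≈ 0.2917
After a stress test='pass': P(defective) = 0.1·0.2917 / (0.1·0.2917 + 0.45·0.7083) ≈ 0.0838

0.084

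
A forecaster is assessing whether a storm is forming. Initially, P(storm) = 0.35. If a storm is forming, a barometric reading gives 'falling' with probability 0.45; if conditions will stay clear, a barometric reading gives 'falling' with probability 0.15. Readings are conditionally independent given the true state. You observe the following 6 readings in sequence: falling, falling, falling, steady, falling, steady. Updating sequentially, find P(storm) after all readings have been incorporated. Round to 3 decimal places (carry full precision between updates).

After 'falling': P(storm) = 0.45·0.3500 / (0.45·0.3500 + 0.15·0.6500) ≈ 0.6176
After 'falling': P(storm) = 0.45·0.6176 / (0.45·0.6176 + 0.15·0.3824) ≈ 0.8289
After 'falling': P(storm) = 0.45·0.8289 / (0.45·0.8289 + 0.15·0.1711) ≈ 0.9356
After 'steady': P(storm) = 0.55·0.9356 / (0.55·0.9356 + 0.85·0.0644) ≈ 0.9039
After 'falling': P(storm) = 0.45·0.9039 / (0.45·0.9039 + 0.15·0.0961) ≈ 0.9658
After 'steady': P(storm) = 0.55·0.9658 / (0.55·0.9658 + 0.85·0.0342) ≈ 0.9481

0.948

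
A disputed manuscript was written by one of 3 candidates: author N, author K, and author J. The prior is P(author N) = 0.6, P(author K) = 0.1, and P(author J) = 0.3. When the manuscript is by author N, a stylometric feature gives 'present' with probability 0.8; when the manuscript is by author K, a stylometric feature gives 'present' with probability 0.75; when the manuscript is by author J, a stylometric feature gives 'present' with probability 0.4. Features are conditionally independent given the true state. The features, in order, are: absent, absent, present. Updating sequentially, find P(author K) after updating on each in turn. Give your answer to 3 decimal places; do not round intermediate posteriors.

Apply Bayes' rule sequentially, carrying P(author K) forward.
After 'absent': normaliser = 0.2·0.6000 + 0.25·0.1000 + 0.6·0.3000; P(author N) ≈ 0.3692, P(author K) ≈ 0.0769, P(author J) ≈ 0.5538
After 'absent': normaliser = 0.2·0.3692 + 0.25·0.0769 + 0.6·0.5538; P(author N) ≈ 0.1736, P(author K) ≈ 0.0452, P(author J) ≈ 0.7812
After 'present': normaliser = 0.8·0.1736 + 0.75·0.0452 + 0.4·0.7812; P(author N) ≈ 0.2862, P(author K) ≈ 0.0699, P(author J) ≈ 0.6439

0.070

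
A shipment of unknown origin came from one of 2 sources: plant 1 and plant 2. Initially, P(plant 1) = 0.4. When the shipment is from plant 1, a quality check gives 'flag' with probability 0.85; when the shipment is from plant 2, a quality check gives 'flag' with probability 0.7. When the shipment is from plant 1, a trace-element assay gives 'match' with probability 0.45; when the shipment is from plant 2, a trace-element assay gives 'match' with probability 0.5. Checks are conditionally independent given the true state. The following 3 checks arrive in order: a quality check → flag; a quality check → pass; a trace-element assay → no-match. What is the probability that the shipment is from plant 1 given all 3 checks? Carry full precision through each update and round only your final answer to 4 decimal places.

Apply Bayes' rule sequentially, carrying P(plant 1) forward.
After a quality check='flag': P(plant 1) = 0.85·0.4000 / (0.85·0.4000 + 0.7·0.6000) ≈ 0.4474
After a quality check='pass': P(plant 1) = 0.15·0.4474 / (0.15·0.4474 + 0.3·0.5526) ≈ 0.2881
After a trace-element assay='no-match': P(plant 1) = 0.55·0.2881 / (0.55·0.2881 + 0.5·0.7119) ≈ 0.3081

0.3081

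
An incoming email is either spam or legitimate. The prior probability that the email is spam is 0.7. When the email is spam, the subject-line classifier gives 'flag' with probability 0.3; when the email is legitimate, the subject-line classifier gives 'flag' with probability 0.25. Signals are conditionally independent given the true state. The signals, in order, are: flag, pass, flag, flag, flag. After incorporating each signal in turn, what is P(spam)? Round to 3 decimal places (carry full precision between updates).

0.819

After 'flag': P(spam) = 0.3·0.7000 / (0.3·0.7000 + 0.25·0.3000) ≈ 0.7368
After 'pass': P(spam) = 0.7·0.7368 / (0.7·0.7368 + 0.75·0.2632) ≈ 0.7232
After 'flag': P(spam) = 0.3·0.7232 / (0.3·0.7232 + 0.25·0.2768) ≈ 0.7582
After 'flag': P(spam) = 0.3·0.7582 / (0.3·0.7582 + 0.25·0.2418) ≈ 0.7901
After 'flag': P(spam) = 0.3·0.7901 / (0.3·0.7901 + 0.25·0.2099) ≈ 0.8187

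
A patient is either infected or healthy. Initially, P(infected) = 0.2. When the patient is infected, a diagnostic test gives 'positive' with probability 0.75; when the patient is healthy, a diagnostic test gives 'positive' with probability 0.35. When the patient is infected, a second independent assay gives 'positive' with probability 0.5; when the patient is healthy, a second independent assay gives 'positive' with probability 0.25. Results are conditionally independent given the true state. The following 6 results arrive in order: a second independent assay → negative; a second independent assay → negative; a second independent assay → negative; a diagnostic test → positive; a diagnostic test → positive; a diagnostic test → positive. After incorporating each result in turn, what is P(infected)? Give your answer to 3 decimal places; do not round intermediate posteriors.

0.422

After a second independent assay='negative': P(infected) = 0.5·0.2000 / (0.5·0.2000 + 0.75·0.8000) ≈ 0.1429
After a second independent assay='negative': P(infected) = 0.5·0.1429 / (0.5·0.1429 + 0.75·0.8571) ≈ 0.1000
After a second independent assay='negative': P(infected) = 0.5·0.1000 / (0.5·0.1000 + 0.75·0.9000) ≈ 0.0690
After a diagnostic test='positive': P(infected) = 0.75·0.0690 / (0.75·0.0690 + 0.35·0.9310) ≈ 0.1370
After a diagnostic test='positive': P(infected) = 0.75·0.1370 / (0.75·0.1370 + 0.35·0.8630) ≈ 0.2538
After a diagnostic test='positive': P(infected) = 0.75·0.2538 / (0.75·0.2538 + 0.35·0.7462) ≈ 0.4216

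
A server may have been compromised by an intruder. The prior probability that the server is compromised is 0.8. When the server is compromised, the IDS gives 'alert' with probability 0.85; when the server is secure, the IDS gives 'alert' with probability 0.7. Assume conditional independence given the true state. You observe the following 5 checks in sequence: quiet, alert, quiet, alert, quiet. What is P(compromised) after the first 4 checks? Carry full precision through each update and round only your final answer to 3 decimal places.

0.596

After 'quiet': P(compromised) = 0.15·0.8000 / (0.15·0.8000 + 0.3·0.2000) ≈ 0.6667
After 'alert': P(compromised) = 0.85·0.6667 / (0.85·0.6667 + 0.7·0.3333) ≈ 0.7083
After 'quiet': P(compromised) = 0.15·0.7083 / (0.15·0.7083 + 0.3·0.2917) ≈ 0.5484
After 'alert': P(compromised) = 0.85·0.5484 / (0.85·0.5484 + 0.7·0.4516) ≈ 0.5959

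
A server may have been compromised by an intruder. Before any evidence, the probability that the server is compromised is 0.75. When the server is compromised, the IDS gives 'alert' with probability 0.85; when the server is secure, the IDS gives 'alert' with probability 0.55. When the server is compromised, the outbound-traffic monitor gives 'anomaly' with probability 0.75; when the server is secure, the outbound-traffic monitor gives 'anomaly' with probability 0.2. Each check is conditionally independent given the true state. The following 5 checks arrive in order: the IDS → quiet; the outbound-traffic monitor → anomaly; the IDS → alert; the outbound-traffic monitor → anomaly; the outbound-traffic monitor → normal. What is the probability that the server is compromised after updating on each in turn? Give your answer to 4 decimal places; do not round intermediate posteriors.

Apply Bayes' rule sequentially, carrying P(compromised) forward.
After the IDS='quiet': P(compromised) = 0.15·0.7500 / (0.15·0.7500 + 0.45·0.2500) ≈ 0.5000
After the outbound-traffic monitor='anomaly': P(compromised) = 0.75·0.5000 / (0.75·0.5000 + 0.2·0.5000) ≈ 0.7895
After the IDS='alert': P(compromised) = 0.85·0.7895 / (0.85·0.7895 + 0.55·0.2105) ≈ 0.8528
After the outbound-traffic monitor='anomaly': P(compromised) = 0.75·0.8528 / (0.75·0.8528 + 0.2·0.1472) ≈ 0.9560
After the outbound-traffic monitor='normal': P(compromised) = 0.25·0.9560 / (0.25·0.9560 + 0.8·0.0440) ≈ 0.8717

0.8717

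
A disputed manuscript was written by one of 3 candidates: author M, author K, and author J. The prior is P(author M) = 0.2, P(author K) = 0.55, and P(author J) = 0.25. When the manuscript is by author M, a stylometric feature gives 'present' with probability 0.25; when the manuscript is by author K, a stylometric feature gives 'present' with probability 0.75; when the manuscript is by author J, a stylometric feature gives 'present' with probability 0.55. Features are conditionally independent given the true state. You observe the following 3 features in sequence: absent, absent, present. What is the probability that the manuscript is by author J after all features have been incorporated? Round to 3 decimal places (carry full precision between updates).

After 'absent': normaliser = 0.75·0.2000 + 0.25·0.5500 + 0.45·0.2500; P(author M) ≈ 0.3750, P(author K) ≈ 0.3438, P(author J) ≈ 0.2812
After 'absent': normaliser = 0.75·0.3750 + 0.25·0.3438 + 0.45·0.2812; P(author M) ≈ 0.5696, P(author K) ≈ 0.1741, P(author J) ≈ 0.2563
After 'present': normaliser = 0.25·0.5696 + 0.75·0.1741 + 0.55·0.2563; P(author M) ≈ 0.3440, P(author K) ≈ 0.3154, P(author J) ≈ 0.3406

0.341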